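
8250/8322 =1375/1387 = 0.99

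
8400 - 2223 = 6177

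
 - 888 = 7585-8473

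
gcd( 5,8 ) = 1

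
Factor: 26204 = 2^2*6551^1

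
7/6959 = 7/6959 =0.00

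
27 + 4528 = 4555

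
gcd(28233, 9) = 9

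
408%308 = 100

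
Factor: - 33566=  -2^1*13^1*1291^1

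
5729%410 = 399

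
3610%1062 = 424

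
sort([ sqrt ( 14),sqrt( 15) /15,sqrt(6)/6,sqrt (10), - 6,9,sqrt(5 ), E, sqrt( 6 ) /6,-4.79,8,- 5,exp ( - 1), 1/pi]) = [  -  6,-5,  -  4.79,sqrt (15)/15, 1/pi, exp ( - 1) , sqrt(6) /6, sqrt (6 )/6,sqrt(5), E , sqrt( 10), sqrt(14), 8,9 ]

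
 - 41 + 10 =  - 31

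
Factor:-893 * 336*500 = -2^6*3^1*5^3*7^1*19^1*47^1 = -150024000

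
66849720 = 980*68214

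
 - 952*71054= - 67643408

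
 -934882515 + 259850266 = -675032249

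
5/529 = 5/529 = 0.01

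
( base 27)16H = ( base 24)1DK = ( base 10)908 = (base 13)54b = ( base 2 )1110001100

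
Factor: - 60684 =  - 2^2*3^1*13^1 * 389^1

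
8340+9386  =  17726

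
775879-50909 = 724970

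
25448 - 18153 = 7295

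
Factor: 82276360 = 2^3*5^1*2056909^1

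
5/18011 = 5/18011= 0.00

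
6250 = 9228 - 2978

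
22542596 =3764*5989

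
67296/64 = 2103/2 = 1051.50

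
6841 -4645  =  2196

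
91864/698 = 131 + 213/349  =  131.61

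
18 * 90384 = 1626912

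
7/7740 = 7/7740 = 0.00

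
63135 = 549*115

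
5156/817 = 5156/817 = 6.31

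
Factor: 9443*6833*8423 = 543485812037 =7^1 *19^1*71^1* 6833^1 * 8423^1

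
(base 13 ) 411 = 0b1010110010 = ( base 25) 12F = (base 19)1H6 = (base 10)690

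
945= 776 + 169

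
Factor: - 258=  - 2^1*3^1 * 43^1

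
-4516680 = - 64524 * 70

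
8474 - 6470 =2004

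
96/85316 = 24/21329 = 0.00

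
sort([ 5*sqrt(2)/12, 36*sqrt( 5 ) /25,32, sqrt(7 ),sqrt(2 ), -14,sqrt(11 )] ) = [ - 14,5 * sqrt( 2)/12, sqrt (2),sqrt(7 ) , 36*sqrt ( 5 )/25,sqrt( 11 ), 32 ] 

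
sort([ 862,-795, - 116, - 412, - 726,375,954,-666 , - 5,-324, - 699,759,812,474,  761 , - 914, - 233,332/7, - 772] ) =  [ - 914, - 795, - 772,  -  726, - 699, - 666,-412 , - 324, - 233, - 116, - 5, 332/7, 375, 474,759 , 761,812,862, 954 ]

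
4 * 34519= 138076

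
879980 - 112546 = 767434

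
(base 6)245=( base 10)101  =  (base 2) 1100101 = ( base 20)51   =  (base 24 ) 45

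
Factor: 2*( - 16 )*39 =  - 1248 =- 2^5*3^1*13^1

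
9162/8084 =4581/4042   =  1.13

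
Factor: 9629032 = 2^3*7^1*171947^1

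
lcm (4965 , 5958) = 29790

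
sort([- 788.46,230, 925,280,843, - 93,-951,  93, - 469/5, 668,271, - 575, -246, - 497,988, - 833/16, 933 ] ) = [ - 951,  -  788.46, - 575,-497, - 246, - 469/5, -93,  -  833/16,93, 230,271, 280,668, 843,  925,933,  988] 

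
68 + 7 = 75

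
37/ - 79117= - 1 + 79080/79117 = - 0.00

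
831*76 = 63156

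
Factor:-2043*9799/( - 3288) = 2^ ( - 3)*3^1*41^1*137^( - 1) *227^1*239^1 =6673119/1096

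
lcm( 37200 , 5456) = 409200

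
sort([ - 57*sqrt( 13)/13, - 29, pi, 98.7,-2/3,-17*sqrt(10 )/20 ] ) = [ - 29 , - 57*sqrt( 13)/13, - 17*sqrt( 10 )/20, - 2/3, pi,  98.7]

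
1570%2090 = 1570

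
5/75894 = 5/75894 = 0.00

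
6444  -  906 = 5538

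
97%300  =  97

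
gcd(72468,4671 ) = 27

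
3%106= 3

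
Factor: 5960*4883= 2^3*5^1*19^1*149^1*257^1 = 29102680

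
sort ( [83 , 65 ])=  [ 65, 83 ]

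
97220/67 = 97220/67 =1451.04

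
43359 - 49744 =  - 6385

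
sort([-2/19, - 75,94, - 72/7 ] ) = [ - 75, - 72/7, - 2/19, 94]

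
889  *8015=7125335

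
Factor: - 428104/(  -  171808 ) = 2^(-2 )*7^( - 1 )*13^(-1 ) * 907^1=907/364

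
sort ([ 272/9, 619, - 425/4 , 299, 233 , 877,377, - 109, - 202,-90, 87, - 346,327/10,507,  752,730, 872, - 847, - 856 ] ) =[ - 856, - 847, - 346, - 202, - 109,  -  425/4, - 90,272/9, 327/10,87, 233, 299 , 377,507, 619, 730,752,872,877] 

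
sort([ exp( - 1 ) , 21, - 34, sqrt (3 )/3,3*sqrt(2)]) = [ - 34, exp ( - 1),  sqrt( 3)/3, 3*sqrt( 2),21]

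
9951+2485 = 12436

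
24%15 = 9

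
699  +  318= 1017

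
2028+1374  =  3402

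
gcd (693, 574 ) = 7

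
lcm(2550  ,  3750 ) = 63750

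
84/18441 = 28/6147  =  0.00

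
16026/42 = 381 + 4/7 = 381.57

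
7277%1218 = 1187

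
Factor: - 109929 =  -  3^1*36643^1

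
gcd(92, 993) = 1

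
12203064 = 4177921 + 8025143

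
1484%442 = 158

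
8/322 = 4/161 = 0.02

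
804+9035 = 9839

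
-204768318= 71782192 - 276550510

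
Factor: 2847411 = 3^2 * 7^1*45197^1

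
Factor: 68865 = 3^1*5^1*4591^1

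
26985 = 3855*7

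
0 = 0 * 20543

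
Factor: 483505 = 5^1 * 11^1*59^1 * 149^1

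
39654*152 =6027408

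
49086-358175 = - 309089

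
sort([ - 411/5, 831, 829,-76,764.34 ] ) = [ - 411/5, - 76,764.34, 829 , 831 ] 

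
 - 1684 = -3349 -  - 1665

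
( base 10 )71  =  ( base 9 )78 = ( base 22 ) 35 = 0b1000111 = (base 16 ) 47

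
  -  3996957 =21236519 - 25233476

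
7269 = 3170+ 4099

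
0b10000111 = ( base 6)343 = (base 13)a5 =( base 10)135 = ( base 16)87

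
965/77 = 12 + 41/77=12.53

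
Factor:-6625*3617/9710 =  - 2^( - 1 )*5^2*53^1*971^( - 1 )*3617^1=-  4792525/1942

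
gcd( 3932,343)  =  1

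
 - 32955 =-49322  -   - 16367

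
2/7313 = 2/7313 = 0.00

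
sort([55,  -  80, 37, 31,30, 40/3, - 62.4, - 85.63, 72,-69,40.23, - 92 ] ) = [-92, - 85.63, - 80, - 69,  -  62.4, 40/3 , 30,31, 37, 40.23 , 55, 72]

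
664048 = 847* 784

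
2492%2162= 330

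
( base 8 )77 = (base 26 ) 2b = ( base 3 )2100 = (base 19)36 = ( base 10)63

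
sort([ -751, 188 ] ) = [ - 751,188 ]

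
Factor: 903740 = 2^2*5^1*73^1*619^1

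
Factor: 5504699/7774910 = 2^( - 1)*5^( -1)*11^( - 1)  *13^( - 1 ) * 19^1*5437^( - 1)*289721^1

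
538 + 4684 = 5222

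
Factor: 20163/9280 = 2^( - 6) *3^1*5^(- 1)*11^1*13^1 * 29^( - 1 )* 47^1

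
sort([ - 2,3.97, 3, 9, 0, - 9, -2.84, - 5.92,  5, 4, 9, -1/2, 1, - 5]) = [ - 9 ,-5.92,-5, -2.84, - 2,-1/2, 0, 1,3,3.97, 4,5, 9, 9 ]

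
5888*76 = 447488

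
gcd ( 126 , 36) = 18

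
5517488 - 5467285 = 50203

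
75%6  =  3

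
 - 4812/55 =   -  4812/55 =- 87.49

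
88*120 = 10560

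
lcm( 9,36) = 36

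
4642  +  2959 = 7601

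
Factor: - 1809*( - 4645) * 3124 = 2^2 * 3^3*5^1*11^1*67^1*71^1*929^1 = 26250362820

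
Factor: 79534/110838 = 3^(-1)*7^ ( - 1)*19^1*23^1*29^( - 1) = 437/609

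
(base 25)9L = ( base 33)7F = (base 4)3312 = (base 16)F6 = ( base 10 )246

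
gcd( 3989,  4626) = 1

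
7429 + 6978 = 14407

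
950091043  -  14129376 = 935961667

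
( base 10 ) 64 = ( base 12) 54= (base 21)31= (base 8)100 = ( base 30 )24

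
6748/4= 1687 = 1687.00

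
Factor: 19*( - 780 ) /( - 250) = 1482/25 = 2^1*3^1 * 5^( - 2 )*13^1*19^1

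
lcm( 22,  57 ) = 1254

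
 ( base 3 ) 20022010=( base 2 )1000111110001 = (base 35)3Q8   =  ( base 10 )4593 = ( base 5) 121333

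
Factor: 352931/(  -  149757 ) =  - 3^( - 1 )*49919^( - 1)*352931^1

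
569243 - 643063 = -73820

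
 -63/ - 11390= 63/11390 = 0.01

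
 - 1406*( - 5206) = 7319636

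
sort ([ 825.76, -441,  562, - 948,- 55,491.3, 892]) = [-948, -441 ,  -  55,491.3,  562 , 825.76  ,  892]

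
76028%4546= 3292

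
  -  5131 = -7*733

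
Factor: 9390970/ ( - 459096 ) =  - 2^( - 2 )*3^( - 1 )*5^1*11^( - 1)*17^1*47^( - 1)*1493^1 = - 126905/6204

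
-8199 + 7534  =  - 665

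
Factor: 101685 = 3^1*5^1*6779^1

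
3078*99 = 304722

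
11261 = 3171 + 8090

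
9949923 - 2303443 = 7646480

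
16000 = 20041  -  4041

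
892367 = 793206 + 99161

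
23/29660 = 23/29660 = 0.00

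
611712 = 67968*9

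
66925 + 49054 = 115979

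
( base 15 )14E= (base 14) 175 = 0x12b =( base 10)299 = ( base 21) e5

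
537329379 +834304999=1371634378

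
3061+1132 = 4193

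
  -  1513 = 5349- 6862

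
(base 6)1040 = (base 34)72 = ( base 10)240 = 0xf0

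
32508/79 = 32508/79 = 411.49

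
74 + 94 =168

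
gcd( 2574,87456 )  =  6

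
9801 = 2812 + 6989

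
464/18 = 25 + 7/9= 25.78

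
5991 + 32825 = 38816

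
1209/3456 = 403/1152 = 0.35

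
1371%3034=1371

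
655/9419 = 655/9419 = 0.07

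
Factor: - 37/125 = -5^( - 3) * 37^1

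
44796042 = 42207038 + 2589004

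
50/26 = 25/13 = 1.92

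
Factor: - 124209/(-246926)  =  2^(  -  1 )*3^2*37^1*331^ ( - 1)=333/662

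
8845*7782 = 68831790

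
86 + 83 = 169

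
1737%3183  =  1737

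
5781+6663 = 12444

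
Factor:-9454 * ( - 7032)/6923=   2^4 *3^1*7^(  -  1)*  23^( - 1 )*29^1  *43^( - 1) * 163^1 *293^1= 66480528/6923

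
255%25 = 5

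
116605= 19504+97101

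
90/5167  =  90/5167 = 0.02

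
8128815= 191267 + 7937548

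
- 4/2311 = -4/2311 = - 0.00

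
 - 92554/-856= 108 + 53/428 = 108.12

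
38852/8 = 9713/2 = 4856.50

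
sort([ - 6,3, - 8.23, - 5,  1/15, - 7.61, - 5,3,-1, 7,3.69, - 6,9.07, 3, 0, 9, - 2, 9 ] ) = [ - 8.23, - 7.61, - 6,  -  6,-5, - 5,-2,-1,0, 1/15, 3,3,  3,3.69, 7, 9, 9, 9.07] 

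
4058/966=2029/483  =  4.20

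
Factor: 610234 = 2^1 * 463^1*659^1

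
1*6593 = 6593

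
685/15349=685/15349  =  0.04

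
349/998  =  349/998 = 0.35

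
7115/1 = 7115  =  7115.00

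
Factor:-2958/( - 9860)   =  3/10 = 2^ ( - 1)*3^1*5^( - 1)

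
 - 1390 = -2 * 695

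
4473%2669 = 1804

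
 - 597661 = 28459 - 626120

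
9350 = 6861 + 2489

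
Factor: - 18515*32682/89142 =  - 5^1  *  7^1* 13^1 *23^2  *  83^(  -  1 )*179^ (- 1 )*419^1 = - 100851205/14857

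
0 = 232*0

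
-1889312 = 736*( - 2567 )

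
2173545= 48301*45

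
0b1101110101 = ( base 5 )12020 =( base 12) 619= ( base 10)885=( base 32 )RL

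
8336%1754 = 1320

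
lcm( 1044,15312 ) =45936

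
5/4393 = 5/4393 = 0.00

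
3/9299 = 3/9299 = 0.00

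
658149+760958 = 1419107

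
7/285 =7/285 = 0.02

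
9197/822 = 9197/822 = 11.19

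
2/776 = 1/388 = 0.00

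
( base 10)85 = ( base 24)3D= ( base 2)1010101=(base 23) 3G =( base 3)10011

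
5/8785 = 1/1757= 0.00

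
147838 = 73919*2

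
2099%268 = 223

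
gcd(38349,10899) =9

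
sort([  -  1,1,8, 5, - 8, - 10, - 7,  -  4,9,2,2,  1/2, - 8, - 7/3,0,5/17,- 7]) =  [ - 10,-8, - 8, - 7, - 7, - 4, - 7/3, - 1, 0,5/17,1/2,1, 2,2, 5,8,9 ] 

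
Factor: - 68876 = - 2^2 * 67^1*257^1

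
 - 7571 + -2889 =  - 10460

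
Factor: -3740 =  - 2^2*5^1 * 11^1 *17^1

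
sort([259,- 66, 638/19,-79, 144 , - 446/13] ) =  [-79, - 66 , - 446/13,638/19, 144, 259] 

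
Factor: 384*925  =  2^7*3^1*5^2*37^1  =  355200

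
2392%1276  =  1116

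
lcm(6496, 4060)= 32480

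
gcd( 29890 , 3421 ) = 1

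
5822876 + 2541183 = 8364059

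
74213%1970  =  1323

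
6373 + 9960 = 16333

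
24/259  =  24/259 = 0.09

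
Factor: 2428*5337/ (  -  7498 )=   -  6479118/3749=- 2^1*3^2 * 23^( - 1)*163^(-1) * 593^1*607^1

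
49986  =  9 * 5554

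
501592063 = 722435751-220843688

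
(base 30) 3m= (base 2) 1110000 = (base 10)112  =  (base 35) 37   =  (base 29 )3p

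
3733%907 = 105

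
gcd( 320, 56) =8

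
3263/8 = 3263/8 = 407.88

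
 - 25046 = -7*3578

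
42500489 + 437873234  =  480373723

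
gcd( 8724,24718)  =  1454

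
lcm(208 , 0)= 0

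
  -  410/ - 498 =205/249  =  0.82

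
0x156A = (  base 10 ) 5482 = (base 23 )a88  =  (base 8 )12552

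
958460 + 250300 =1208760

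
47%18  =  11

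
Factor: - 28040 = -2^3 * 5^1*701^1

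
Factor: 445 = 5^1*89^1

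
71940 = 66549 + 5391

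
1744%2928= 1744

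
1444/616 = 361/154 = 2.34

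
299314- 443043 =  - 143729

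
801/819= 89/91 =0.98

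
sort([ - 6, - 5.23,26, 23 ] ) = [-6, - 5.23,  23,26]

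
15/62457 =5/20819 =0.00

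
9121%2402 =1915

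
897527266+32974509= 930501775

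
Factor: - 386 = -2^1*193^1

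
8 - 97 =-89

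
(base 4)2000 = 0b10000000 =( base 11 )107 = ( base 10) 128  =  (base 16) 80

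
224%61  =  41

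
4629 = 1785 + 2844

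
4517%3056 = 1461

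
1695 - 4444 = -2749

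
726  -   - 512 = 1238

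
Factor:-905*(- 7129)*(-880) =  -2^4 * 5^2 *11^1*181^1*7129^1 = - 5677535600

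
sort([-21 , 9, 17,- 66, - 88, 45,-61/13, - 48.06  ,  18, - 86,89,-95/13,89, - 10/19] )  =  [-88, - 86, - 66, -48.06,  -  21,- 95/13,  -  61/13,-10/19,9 , 17, 18,  45, 89,89 ]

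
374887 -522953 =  - 148066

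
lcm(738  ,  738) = 738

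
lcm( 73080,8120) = 73080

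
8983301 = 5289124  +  3694177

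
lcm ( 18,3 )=18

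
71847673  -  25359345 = 46488328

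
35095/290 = 121 + 1/58 = 121.02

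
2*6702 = 13404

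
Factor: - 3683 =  - 29^1* 127^1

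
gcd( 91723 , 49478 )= 1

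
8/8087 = 8/8087   =  0.00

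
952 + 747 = 1699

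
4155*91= 378105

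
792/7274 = 396/3637 = 0.11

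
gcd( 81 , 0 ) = 81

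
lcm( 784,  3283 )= 52528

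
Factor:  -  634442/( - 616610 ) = 317221/308305 = 5^( - 1)*149^1* 197^(-1 ) * 313^(-1) * 2129^1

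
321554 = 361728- 40174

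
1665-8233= -6568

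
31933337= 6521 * 4897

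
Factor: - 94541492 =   -  2^2*19^1*1243967^1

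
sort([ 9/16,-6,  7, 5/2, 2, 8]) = [ - 6, 9/16,2 , 5/2, 7,8]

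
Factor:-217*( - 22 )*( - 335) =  - 2^1*5^1*7^1*11^1*31^1*67^1  =  -1599290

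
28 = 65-37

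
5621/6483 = 5621/6483= 0.87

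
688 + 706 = 1394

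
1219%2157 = 1219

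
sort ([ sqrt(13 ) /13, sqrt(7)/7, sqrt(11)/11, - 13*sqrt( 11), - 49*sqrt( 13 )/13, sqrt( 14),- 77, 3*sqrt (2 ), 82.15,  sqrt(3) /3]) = [ - 77 , - 13*sqrt( 11 ), - 49*sqrt( 13)/13,sqrt(13) /13,sqrt(11) /11, sqrt(7) /7,sqrt(3 ) /3,  sqrt(14),3*sqrt(2), 82.15]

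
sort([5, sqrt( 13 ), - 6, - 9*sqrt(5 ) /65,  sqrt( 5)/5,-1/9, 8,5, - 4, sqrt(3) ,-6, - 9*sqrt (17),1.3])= [ - 9 * sqrt(  17 ), - 6,-6, - 4,-9 * sqrt( 5 )/65, - 1/9, sqrt( 5 )/5, 1.3 , sqrt( 3), sqrt(13) , 5  ,  5, 8 ] 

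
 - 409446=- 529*774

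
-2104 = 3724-5828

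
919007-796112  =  122895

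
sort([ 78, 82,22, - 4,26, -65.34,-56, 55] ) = [ - 65.34, - 56, - 4,22,26,55,78,82]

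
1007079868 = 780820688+226259180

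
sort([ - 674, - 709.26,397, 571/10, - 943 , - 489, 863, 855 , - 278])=[- 943, - 709.26,  -  674, - 489, -278, 571/10,  397,855,863 ] 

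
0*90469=0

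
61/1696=61/1696 = 0.04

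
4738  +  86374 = 91112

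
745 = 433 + 312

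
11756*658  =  7735448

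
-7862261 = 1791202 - 9653463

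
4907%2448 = 11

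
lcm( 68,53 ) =3604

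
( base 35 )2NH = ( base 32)368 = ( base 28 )44O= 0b110011001000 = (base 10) 3272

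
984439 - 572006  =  412433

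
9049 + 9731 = 18780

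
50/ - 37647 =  - 1 +37597/37647 = - 0.00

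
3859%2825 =1034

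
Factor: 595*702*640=267321600=2^8 * 3^3*5^2  *7^1 * 13^1*17^1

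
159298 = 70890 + 88408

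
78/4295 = 78/4295 = 0.02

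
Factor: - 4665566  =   - 2^1*2332783^1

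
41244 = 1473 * 28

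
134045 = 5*26809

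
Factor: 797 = 797^1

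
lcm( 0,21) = 0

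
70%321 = 70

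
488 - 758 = -270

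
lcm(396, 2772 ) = 2772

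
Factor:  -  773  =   - 773^1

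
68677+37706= 106383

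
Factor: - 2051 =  - 7^1*293^1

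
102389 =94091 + 8298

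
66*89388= 5899608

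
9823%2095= 1443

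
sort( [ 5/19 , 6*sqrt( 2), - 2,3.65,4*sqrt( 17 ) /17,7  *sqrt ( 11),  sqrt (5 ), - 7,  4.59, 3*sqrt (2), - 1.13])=[ - 7,  -  2,-1.13,  5/19, 4*sqrt(17 )/17,sqrt( 5), 3.65,3*sqrt( 2) , 4.59, 6*sqrt( 2), 7*sqrt( 11)]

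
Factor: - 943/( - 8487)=3^( - 2)=1/9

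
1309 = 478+831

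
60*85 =5100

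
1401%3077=1401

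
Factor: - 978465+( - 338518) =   -  1316983 = - 1316983^1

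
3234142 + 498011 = 3732153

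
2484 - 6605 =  - 4121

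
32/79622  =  16/39811   =  0.00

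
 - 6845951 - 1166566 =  - 8012517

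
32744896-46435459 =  - 13690563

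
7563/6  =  2521/2 = 1260.50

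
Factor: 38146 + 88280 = 2^1*3^1*19^1*1109^1 = 126426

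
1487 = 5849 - 4362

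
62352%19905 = 2637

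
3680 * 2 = 7360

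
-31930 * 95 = -3033350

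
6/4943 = 6/4943= 0.00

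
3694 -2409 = 1285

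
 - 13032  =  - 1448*9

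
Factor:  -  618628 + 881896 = 263268= 2^2*3^2*71^1*103^1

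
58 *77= 4466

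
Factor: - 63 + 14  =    -  49 = - 7^2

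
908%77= 61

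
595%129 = 79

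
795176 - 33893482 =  - 33098306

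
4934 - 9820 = -4886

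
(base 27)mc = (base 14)314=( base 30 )K6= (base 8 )1136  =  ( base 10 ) 606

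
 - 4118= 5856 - 9974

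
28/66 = 14/33 = 0.42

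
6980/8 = 872 + 1/2  =  872.50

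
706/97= 706/97 = 7.28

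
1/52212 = 1/52212 = 0.00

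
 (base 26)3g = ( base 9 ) 114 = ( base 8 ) 136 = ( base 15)64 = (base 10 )94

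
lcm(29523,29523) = 29523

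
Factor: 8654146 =2^1*31^1 * 97^1*1439^1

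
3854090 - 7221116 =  - 3367026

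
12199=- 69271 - -81470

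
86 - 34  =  52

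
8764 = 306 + 8458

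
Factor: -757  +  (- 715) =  - 1472 = - 2^6  *  23^1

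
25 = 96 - 71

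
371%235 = 136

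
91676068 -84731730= 6944338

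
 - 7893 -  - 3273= - 4620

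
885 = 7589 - 6704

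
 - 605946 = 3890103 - 4496049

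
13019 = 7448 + 5571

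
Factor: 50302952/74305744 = 6287869/9288218   =  2^ ( - 1 )*7^1*89^( - 1 ) *131^1*6857^1 *52181^( - 1 )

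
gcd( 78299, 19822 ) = 1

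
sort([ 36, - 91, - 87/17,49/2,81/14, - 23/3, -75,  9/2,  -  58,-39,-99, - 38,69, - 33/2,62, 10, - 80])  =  [ - 99,  -  91, - 80, - 75, - 58, - 39, - 38,-33/2,- 23/3 , - 87/17,  9/2, 81/14,10, 49/2, 36,62,69 ]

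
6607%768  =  463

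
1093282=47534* 23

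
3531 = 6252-2721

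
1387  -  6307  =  -4920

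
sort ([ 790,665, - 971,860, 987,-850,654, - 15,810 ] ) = [-971,-850, - 15,654, 665 , 790 , 810,860,987 ] 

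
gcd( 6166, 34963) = 1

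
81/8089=81/8089 = 0.01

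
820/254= 410/127 = 3.23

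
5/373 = 5/373   =  0.01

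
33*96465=3183345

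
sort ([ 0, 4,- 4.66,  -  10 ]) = [ - 10, - 4.66,0, 4]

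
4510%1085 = 170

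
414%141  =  132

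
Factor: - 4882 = - 2^1*2441^1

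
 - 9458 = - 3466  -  5992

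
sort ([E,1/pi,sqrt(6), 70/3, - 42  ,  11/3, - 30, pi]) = [ - 42, - 30, 1/pi,sqrt( 6) , E, pi, 11/3,  70/3] 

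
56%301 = 56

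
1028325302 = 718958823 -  - 309366479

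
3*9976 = 29928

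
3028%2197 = 831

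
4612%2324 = 2288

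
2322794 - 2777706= - 454912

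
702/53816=351/26908= 0.01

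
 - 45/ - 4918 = 45/4918 = 0.01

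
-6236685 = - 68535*91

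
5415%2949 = 2466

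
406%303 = 103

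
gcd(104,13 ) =13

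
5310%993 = 345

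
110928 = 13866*8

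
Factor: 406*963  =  2^1*3^2*7^1*29^1*107^1 = 390978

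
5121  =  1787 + 3334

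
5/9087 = 5/9087= 0.00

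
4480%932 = 752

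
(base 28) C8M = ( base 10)9654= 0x25b6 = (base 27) D6F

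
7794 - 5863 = 1931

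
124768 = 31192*4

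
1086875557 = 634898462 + 451977095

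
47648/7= 6806 + 6/7 = 6806.86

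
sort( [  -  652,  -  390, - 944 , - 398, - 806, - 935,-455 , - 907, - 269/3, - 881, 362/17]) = [-944, - 935, - 907,  -  881, - 806, - 652,-455, - 398, - 390, - 269/3,362/17] 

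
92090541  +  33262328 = 125352869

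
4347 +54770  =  59117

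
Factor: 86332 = 2^2*113^1*191^1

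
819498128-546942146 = 272555982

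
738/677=1 + 61/677 = 1.09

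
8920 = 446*20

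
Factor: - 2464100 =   -  2^2 * 5^2* 41^1 * 601^1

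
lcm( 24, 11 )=264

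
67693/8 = 8461+5/8 = 8461.62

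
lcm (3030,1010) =3030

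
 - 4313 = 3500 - 7813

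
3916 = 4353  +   - 437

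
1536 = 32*48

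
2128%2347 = 2128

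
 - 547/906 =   -  547/906 = - 0.60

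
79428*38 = 3018264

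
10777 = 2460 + 8317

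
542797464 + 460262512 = 1003059976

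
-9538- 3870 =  - 13408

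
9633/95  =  507/5 = 101.40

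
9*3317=29853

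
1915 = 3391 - 1476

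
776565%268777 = 239011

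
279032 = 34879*8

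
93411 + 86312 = 179723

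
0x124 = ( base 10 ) 292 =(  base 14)16C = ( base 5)2132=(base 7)565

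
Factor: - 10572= - 2^2*3^1*881^1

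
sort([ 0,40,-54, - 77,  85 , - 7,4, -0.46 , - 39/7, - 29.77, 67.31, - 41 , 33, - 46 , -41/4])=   [-77, - 54, - 46,-41, - 29.77 , - 41/4, - 7, - 39/7, - 0.46, 0,  4,33,  40,67.31,85] 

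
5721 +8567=14288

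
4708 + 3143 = 7851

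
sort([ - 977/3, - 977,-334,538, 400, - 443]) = [  -  977,-443, - 334,-977/3, 400, 538]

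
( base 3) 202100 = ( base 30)I9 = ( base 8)1045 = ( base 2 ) 1000100101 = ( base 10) 549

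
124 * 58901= 7303724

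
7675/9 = 7675/9=852.78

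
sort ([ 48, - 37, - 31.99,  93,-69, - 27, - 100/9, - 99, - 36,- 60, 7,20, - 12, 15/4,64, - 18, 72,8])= [ - 99, - 69, - 60, - 37,- 36, - 31.99, - 27,- 18  , - 12, -100/9,15/4,7,  8,  20, 48,  64,  72, 93]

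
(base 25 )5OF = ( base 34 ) 380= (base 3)12010112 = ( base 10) 3740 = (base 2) 111010011100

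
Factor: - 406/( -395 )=2^1 * 5^ ( -1 )*7^1*29^1  *  79^( - 1 )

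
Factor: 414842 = 2^1*31^1*6691^1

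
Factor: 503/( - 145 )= - 5^( - 1)  *29^(- 1)*503^1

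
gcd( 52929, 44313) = 3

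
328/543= 328/543 = 0.60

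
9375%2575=1650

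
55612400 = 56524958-912558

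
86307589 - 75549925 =10757664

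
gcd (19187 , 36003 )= 1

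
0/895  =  0  =  0.00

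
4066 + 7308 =11374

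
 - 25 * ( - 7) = 175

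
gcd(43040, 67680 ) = 160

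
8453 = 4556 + 3897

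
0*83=0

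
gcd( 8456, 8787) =1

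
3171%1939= 1232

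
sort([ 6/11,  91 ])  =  [6/11 , 91 ]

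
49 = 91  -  42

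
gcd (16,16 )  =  16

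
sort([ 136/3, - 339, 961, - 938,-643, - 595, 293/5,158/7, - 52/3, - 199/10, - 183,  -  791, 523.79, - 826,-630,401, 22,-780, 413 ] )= [ - 938, - 826, - 791,-780, - 643 ,-630, - 595, - 339 ,  -  183, - 199/10, - 52/3, 22,158/7, 136/3,293/5, 401,413,523.79,  961 ] 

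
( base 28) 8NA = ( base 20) H66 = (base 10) 6926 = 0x1B0E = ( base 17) 16g7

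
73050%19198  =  15456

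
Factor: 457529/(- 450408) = - 2^(-3)*3^( - 1)*7^(-2)* 31^1*383^( - 1 )*14759^1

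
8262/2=4131 = 4131.00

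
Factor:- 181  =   - 181^1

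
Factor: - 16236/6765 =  - 12/5= -  2^2*3^1*5^( - 1 )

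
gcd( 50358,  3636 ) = 6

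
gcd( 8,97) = 1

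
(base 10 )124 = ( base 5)444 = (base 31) 40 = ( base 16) 7c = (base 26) 4K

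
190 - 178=12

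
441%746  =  441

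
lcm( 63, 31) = 1953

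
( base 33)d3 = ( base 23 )ii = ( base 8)660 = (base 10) 432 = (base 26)gg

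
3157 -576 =2581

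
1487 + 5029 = 6516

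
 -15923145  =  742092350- 758015495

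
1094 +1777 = 2871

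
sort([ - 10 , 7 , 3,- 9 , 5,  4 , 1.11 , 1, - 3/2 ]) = [ - 10 ,-9, - 3/2 , 1,1.11, 3, 4,  5,  7] 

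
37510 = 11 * 3410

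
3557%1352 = 853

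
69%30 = 9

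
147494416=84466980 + 63027436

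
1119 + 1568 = 2687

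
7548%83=78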